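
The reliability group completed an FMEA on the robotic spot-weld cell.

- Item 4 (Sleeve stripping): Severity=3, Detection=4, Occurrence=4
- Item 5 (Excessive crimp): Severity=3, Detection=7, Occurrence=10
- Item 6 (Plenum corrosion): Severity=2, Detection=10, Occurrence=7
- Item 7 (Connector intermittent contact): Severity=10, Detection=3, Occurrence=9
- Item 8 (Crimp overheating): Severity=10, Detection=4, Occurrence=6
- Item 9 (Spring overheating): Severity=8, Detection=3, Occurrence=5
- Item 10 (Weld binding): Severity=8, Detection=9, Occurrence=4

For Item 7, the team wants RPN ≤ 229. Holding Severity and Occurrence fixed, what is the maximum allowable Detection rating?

Item 7: S=10, O=9, D=3 → current RPN = 270.
Fixed product = 90. Need 90 × D ≤ 229, so D ≤ 229/90 = 2.54.
Maximum integer Detection rating = 2 (gives RPN 180; D=3 would give 270 > 229).

2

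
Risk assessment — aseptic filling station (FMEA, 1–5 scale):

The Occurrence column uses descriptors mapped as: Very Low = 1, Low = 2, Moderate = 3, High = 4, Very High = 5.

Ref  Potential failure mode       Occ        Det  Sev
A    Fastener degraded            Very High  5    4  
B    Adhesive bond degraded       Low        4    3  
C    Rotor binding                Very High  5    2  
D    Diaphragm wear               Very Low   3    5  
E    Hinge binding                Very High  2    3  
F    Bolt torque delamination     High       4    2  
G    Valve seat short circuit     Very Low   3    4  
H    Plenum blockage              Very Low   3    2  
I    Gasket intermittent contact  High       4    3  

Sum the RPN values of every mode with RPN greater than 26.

260

RPN = Severity × Occurrence × Detection:
  A: 4 × 5 × 5 = 100
  B: 3 × 2 × 4 = 24
  C: 2 × 5 × 5 = 50
  D: 5 × 1 × 3 = 15
  E: 3 × 5 × 2 = 30
  F: 2 × 4 × 4 = 32
  G: 4 × 1 × 3 = 12
  H: 2 × 1 × 3 = 6
  I: 3 × 4 × 4 = 48
RPN > 26: A (100), C (50), E (30), F (32), I (48).
Sum: 100 + 50 + 30 + 32 + 48 = 260.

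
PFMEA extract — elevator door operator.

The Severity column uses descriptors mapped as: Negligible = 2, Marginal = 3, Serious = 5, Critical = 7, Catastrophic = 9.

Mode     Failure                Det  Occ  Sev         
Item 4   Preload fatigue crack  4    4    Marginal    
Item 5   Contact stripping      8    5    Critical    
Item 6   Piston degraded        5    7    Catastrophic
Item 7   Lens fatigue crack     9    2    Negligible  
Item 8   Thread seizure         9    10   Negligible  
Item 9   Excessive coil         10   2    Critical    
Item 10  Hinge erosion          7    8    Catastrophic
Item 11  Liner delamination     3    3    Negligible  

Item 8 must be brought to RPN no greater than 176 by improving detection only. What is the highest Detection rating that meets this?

8

Item 8: S=2, O=10, D=9 → current RPN = 180.
Fixed product = 20. Need 20 × D ≤ 176, so D ≤ 176/20 = 8.80.
Maximum integer Detection rating = 8 (gives RPN 160; D=9 would give 180 > 176).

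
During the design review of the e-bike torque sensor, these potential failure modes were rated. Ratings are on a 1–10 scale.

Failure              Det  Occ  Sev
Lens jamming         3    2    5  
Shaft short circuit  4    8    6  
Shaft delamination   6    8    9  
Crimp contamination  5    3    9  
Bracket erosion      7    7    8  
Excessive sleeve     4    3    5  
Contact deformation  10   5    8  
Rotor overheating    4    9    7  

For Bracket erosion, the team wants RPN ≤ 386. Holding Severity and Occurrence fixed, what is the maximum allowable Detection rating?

6

Bracket erosion: S=8, O=7, D=7 → current RPN = 392.
Fixed product = 56. Need 56 × D ≤ 386, so D ≤ 386/56 = 6.89.
Maximum integer Detection rating = 6 (gives RPN 336; D=7 would give 392 > 386).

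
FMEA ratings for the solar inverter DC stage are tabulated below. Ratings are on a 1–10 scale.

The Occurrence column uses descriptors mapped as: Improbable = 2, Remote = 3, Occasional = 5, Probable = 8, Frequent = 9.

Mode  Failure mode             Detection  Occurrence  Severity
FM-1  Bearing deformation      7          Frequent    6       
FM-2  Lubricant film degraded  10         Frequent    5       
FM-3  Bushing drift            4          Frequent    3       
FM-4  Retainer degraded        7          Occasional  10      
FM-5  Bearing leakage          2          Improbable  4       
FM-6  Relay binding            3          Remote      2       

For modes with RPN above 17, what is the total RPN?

1304

RPN = Severity × Occurrence × Detection:
  FM-1: 6 × 9 × 7 = 378
  FM-2: 5 × 9 × 10 = 450
  FM-3: 3 × 9 × 4 = 108
  FM-4: 10 × 5 × 7 = 350
  FM-5: 4 × 2 × 2 = 16
  FM-6: 2 × 3 × 3 = 18
RPN > 17: FM-1 (378), FM-2 (450), FM-3 (108), FM-4 (350), FM-6 (18).
Sum: 378 + 450 + 108 + 350 + 18 = 1304.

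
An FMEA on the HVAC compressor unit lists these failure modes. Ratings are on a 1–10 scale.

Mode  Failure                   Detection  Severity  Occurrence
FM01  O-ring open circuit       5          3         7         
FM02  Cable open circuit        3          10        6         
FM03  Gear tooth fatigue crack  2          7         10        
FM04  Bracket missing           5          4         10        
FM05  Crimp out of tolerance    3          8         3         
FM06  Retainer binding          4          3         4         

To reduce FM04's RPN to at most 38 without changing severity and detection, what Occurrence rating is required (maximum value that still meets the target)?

1

FM04: S=4, O=10, D=5 → current RPN = 200.
Fixed product = 20. Need 20 × O ≤ 38, so O ≤ 38/20 = 1.90.
Maximum integer Occurrence rating = 1 (gives RPN 20; O=2 would give 40 > 38).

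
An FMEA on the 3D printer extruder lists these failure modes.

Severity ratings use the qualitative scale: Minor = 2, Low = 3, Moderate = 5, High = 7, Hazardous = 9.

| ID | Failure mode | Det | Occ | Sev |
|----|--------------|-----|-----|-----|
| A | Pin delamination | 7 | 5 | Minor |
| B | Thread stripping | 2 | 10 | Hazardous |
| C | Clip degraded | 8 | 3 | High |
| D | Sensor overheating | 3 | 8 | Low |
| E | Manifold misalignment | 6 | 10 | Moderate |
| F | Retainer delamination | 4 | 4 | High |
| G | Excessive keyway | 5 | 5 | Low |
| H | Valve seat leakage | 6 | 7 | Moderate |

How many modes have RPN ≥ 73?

6

RPN = Severity × Occurrence × Detection:
  A: 2 × 5 × 7 = 70
  B: 9 × 10 × 2 = 180
  C: 7 × 3 × 8 = 168
  D: 3 × 8 × 3 = 72
  E: 5 × 10 × 6 = 300
  F: 7 × 4 × 4 = 112
  G: 3 × 5 × 5 = 75
  H: 5 × 7 × 6 = 210
Modes with RPN ≥ 73: B (180), C (168), E (300), F (112), G (75), H (210) → 6.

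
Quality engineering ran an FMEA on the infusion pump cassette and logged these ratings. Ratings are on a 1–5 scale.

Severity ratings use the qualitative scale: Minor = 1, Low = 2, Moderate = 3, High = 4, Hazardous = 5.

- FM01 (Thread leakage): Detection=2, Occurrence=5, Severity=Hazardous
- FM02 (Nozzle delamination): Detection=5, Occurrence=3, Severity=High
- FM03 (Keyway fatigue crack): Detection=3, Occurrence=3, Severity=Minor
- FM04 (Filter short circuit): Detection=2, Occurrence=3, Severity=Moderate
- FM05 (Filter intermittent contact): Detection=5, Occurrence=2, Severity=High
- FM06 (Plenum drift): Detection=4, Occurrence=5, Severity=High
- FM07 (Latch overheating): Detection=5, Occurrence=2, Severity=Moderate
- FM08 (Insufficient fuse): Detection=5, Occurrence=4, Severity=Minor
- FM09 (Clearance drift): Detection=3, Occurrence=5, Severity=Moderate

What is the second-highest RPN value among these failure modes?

60

RPN = Severity × Occurrence × Detection:
  FM01: 5 × 5 × 2 = 50
  FM02: 4 × 3 × 5 = 60
  FM03: 1 × 3 × 3 = 9
  FM04: 3 × 3 × 2 = 18
  FM05: 4 × 2 × 5 = 40
  FM06: 4 × 5 × 4 = 80
  FM07: 3 × 2 × 5 = 30
  FM08: 1 × 4 × 5 = 20
  FM09: 3 × 5 × 3 = 45
Sorted descending: 80, 60, 50, 45, 40, 30, 20, 18, 9.
The second-highest RPN is 60 (FM02).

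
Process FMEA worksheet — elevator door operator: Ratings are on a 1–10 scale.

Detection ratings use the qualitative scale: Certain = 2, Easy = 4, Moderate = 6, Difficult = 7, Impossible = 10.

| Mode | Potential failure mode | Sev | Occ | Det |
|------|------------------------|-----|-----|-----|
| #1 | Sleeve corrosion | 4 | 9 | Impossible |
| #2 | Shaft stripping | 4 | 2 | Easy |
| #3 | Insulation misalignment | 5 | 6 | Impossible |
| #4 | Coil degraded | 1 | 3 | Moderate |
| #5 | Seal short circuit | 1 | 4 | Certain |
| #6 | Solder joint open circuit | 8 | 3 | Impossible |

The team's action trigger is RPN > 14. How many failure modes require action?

RPN = Severity × Occurrence × Detection:
  #1: 4 × 9 × 10 = 360
  #2: 4 × 2 × 4 = 32
  #3: 5 × 6 × 10 = 300
  #4: 1 × 3 × 6 = 18
  #5: 1 × 4 × 2 = 8
  #6: 8 × 3 × 10 = 240
Modes with RPN > 14: #1 (360), #2 (32), #3 (300), #4 (18), #6 (240) → 5.

5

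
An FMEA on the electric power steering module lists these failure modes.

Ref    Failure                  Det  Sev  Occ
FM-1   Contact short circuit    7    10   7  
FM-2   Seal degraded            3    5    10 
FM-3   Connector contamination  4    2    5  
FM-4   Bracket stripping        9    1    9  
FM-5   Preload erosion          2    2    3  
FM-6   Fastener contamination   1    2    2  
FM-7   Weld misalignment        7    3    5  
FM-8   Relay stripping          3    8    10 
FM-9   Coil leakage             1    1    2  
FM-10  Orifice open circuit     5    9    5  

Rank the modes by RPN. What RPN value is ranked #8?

12

RPN = Severity × Occurrence × Detection:
  FM-1: 10 × 7 × 7 = 490
  FM-2: 5 × 10 × 3 = 150
  FM-3: 2 × 5 × 4 = 40
  FM-4: 1 × 9 × 9 = 81
  FM-5: 2 × 3 × 2 = 12
  FM-6: 2 × 2 × 1 = 4
  FM-7: 3 × 5 × 7 = 105
  FM-8: 8 × 10 × 3 = 240
  FM-9: 1 × 2 × 1 = 2
  FM-10: 9 × 5 × 5 = 225
Sorted descending: 490, 240, 225, 150, 105, 81, 40, 12, 4, 2.
The eighth-highest RPN is 12 (FM-5).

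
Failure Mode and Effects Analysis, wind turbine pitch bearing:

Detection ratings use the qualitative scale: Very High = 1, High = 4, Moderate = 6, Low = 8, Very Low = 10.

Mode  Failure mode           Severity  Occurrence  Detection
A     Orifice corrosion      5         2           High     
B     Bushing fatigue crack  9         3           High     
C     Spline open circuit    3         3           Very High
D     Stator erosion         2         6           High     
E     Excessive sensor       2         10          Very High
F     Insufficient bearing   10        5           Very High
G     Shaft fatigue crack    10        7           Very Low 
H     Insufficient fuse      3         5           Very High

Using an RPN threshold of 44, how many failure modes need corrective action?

RPN = Severity × Occurrence × Detection:
  A: 5 × 2 × 4 = 40
  B: 9 × 3 × 4 = 108
  C: 3 × 3 × 1 = 9
  D: 2 × 6 × 4 = 48
  E: 2 × 10 × 1 = 20
  F: 10 × 5 × 1 = 50
  G: 10 × 7 × 10 = 700
  H: 3 × 5 × 1 = 15
Modes with RPN ≥ 44: B (108), D (48), F (50), G (700) → 4.

4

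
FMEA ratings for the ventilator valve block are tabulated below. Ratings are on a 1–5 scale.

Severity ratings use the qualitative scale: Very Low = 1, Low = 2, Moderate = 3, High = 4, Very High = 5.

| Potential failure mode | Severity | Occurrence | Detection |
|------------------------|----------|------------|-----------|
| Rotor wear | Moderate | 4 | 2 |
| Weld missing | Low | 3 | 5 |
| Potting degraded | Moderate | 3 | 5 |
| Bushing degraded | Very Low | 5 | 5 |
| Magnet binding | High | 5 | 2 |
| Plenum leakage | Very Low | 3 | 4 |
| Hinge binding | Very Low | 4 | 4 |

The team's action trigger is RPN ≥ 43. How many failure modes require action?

1

RPN = Severity × Occurrence × Detection:
  Rotor wear: 3 × 4 × 2 = 24
  Weld missing: 2 × 3 × 5 = 30
  Potting degraded: 3 × 3 × 5 = 45
  Bushing degraded: 1 × 5 × 5 = 25
  Magnet binding: 4 × 5 × 2 = 40
  Plenum leakage: 1 × 3 × 4 = 12
  Hinge binding: 1 × 4 × 4 = 16
Modes with RPN ≥ 43: Potting degraded (45) → 1.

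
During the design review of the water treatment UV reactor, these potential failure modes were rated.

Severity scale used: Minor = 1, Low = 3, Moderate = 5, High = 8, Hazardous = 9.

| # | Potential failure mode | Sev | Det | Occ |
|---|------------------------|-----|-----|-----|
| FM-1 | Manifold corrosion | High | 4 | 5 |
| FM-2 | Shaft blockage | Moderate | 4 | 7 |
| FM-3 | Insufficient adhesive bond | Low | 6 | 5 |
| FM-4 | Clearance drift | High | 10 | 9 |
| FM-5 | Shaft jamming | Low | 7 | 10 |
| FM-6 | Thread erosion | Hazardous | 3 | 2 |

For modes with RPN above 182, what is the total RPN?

RPN = Severity × Occurrence × Detection:
  FM-1: 8 × 5 × 4 = 160
  FM-2: 5 × 7 × 4 = 140
  FM-3: 3 × 5 × 6 = 90
  FM-4: 8 × 9 × 10 = 720
  FM-5: 3 × 10 × 7 = 210
  FM-6: 9 × 2 × 3 = 54
RPN > 182: FM-4 (720), FM-5 (210).
Sum: 720 + 210 = 930.

930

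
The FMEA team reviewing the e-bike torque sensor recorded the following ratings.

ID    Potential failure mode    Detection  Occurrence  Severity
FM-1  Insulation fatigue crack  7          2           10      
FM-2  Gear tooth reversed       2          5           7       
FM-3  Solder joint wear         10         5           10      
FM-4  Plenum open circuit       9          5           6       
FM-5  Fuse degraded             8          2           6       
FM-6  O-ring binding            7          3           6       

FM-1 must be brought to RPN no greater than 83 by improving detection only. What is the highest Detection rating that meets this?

4

FM-1: S=10, O=2, D=7 → current RPN = 140.
Fixed product = 20. Need 20 × D ≤ 83, so D ≤ 83/20 = 4.15.
Maximum integer Detection rating = 4 (gives RPN 80; D=5 would give 100 > 83).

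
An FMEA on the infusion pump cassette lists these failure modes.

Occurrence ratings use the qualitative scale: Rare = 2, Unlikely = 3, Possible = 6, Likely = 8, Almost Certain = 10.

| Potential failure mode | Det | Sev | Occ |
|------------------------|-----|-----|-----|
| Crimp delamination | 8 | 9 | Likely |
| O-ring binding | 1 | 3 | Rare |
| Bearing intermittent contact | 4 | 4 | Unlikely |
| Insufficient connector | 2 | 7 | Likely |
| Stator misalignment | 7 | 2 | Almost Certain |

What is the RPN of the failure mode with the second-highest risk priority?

RPN = Severity × Occurrence × Detection:
  Crimp delamination: 9 × 8 × 8 = 576
  O-ring binding: 3 × 2 × 1 = 6
  Bearing intermittent contact: 4 × 3 × 4 = 48
  Insufficient connector: 7 × 8 × 2 = 112
  Stator misalignment: 2 × 10 × 7 = 140
Sorted descending: 576, 140, 112, 48, 6.
The second-highest RPN is 140 (Stator misalignment).

140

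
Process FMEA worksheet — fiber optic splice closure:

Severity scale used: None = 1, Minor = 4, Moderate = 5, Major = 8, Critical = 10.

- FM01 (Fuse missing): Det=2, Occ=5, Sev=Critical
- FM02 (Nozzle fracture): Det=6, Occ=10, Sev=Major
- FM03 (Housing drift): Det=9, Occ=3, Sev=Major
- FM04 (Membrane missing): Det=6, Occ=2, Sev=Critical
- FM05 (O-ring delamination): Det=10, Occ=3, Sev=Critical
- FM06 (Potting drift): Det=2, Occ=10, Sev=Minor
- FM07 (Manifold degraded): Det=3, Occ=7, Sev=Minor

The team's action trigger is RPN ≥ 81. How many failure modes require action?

RPN = Severity × Occurrence × Detection:
  FM01: 10 × 5 × 2 = 100
  FM02: 8 × 10 × 6 = 480
  FM03: 8 × 3 × 9 = 216
  FM04: 10 × 2 × 6 = 120
  FM05: 10 × 3 × 10 = 300
  FM06: 4 × 10 × 2 = 80
  FM07: 4 × 7 × 3 = 84
Modes with RPN ≥ 81: FM01 (100), FM02 (480), FM03 (216), FM04 (120), FM05 (300), FM07 (84) → 6.

6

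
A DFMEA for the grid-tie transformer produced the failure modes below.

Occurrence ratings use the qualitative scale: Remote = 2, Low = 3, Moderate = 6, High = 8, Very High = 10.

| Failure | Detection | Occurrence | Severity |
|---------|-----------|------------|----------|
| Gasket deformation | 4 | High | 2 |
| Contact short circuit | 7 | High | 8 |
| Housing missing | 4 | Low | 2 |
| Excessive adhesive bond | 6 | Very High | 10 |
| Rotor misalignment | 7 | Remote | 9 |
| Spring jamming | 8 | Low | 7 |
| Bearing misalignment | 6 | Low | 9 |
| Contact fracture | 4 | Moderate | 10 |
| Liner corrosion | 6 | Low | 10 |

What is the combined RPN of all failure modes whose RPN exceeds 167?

RPN = Severity × Occurrence × Detection:
  Gasket deformation: 2 × 8 × 4 = 64
  Contact short circuit: 8 × 8 × 7 = 448
  Housing missing: 2 × 3 × 4 = 24
  Excessive adhesive bond: 10 × 10 × 6 = 600
  Rotor misalignment: 9 × 2 × 7 = 126
  Spring jamming: 7 × 3 × 8 = 168
  Bearing misalignment: 9 × 3 × 6 = 162
  Contact fracture: 10 × 6 × 4 = 240
  Liner corrosion: 10 × 3 × 6 = 180
RPN > 167: Contact short circuit (448), Excessive adhesive bond (600), Spring jamming (168), Contact fracture (240), Liner corrosion (180).
Sum: 448 + 600 + 168 + 240 + 180 = 1636.

1636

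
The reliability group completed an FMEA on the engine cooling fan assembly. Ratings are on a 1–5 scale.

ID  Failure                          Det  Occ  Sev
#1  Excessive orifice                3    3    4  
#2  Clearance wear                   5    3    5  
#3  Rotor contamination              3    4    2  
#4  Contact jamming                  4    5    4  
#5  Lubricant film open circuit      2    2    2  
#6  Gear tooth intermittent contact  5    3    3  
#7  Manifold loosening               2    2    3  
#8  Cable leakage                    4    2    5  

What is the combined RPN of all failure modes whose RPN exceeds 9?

RPN = Severity × Occurrence × Detection:
  #1: 4 × 3 × 3 = 36
  #2: 5 × 3 × 5 = 75
  #3: 2 × 4 × 3 = 24
  #4: 4 × 5 × 4 = 80
  #5: 2 × 2 × 2 = 8
  #6: 3 × 3 × 5 = 45
  #7: 3 × 2 × 2 = 12
  #8: 5 × 2 × 4 = 40
RPN > 9: #1 (36), #2 (75), #3 (24), #4 (80), #6 (45), #7 (12), #8 (40).
Sum: 36 + 75 + 24 + 80 + 45 + 12 + 40 = 312.

312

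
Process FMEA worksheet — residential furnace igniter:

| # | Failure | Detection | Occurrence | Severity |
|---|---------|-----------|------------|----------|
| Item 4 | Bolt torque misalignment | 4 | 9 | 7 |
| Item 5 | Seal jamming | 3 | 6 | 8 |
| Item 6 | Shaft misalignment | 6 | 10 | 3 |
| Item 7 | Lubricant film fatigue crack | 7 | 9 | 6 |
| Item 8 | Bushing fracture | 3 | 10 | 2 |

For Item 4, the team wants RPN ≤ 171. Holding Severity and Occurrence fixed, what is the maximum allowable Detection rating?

2

Item 4: S=7, O=9, D=4 → current RPN = 252.
Fixed product = 63. Need 63 × D ≤ 171, so D ≤ 171/63 = 2.71.
Maximum integer Detection rating = 2 (gives RPN 126; D=3 would give 189 > 171).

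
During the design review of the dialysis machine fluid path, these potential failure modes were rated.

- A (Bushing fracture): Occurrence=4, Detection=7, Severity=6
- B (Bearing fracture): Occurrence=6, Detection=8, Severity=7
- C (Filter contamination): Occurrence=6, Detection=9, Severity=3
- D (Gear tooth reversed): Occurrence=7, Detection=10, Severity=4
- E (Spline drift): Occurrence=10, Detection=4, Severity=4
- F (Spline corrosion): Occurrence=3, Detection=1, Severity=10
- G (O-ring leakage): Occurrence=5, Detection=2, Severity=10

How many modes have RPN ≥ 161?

RPN = Severity × Occurrence × Detection:
  A: 6 × 4 × 7 = 168
  B: 7 × 6 × 8 = 336
  C: 3 × 6 × 9 = 162
  D: 4 × 7 × 10 = 280
  E: 4 × 10 × 4 = 160
  F: 10 × 3 × 1 = 30
  G: 10 × 5 × 2 = 100
Modes with RPN ≥ 161: A (168), B (336), C (162), D (280) → 4.

4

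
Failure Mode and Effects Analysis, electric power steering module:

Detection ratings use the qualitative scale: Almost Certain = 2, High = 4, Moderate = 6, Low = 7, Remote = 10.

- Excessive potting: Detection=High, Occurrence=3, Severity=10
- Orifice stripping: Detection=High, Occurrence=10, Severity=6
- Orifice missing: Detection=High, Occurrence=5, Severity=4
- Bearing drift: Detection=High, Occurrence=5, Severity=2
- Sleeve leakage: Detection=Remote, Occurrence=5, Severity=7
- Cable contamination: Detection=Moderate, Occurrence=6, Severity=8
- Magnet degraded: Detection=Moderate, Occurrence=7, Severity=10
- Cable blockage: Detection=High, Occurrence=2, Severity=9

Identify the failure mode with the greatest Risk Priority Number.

RPN = Severity × Occurrence × Detection:
  Excessive potting: 10 × 3 × 4 = 120
  Orifice stripping: 6 × 10 × 4 = 240
  Orifice missing: 4 × 5 × 4 = 80
  Bearing drift: 2 × 5 × 4 = 40
  Sleeve leakage: 7 × 5 × 10 = 350
  Cable contamination: 8 × 6 × 6 = 288
  Magnet degraded: 10 × 7 × 6 = 420
  Cable blockage: 9 × 2 × 4 = 72
Highest RPN is 420 → Magnet degraded.

Magnet degraded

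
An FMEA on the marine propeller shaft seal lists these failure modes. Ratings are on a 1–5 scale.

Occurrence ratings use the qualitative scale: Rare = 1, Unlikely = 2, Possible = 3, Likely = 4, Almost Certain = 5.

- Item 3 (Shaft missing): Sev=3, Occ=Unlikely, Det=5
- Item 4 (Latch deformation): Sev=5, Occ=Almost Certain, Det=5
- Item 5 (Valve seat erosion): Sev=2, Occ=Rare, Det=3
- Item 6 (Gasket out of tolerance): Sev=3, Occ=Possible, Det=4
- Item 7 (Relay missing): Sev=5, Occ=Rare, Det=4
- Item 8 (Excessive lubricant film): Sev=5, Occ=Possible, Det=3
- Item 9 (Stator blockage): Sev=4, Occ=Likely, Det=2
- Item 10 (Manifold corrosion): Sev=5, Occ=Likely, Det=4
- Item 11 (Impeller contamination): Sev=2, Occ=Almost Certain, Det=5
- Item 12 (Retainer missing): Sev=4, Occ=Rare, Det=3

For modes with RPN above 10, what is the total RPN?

RPN = Severity × Occurrence × Detection:
  Item 3: 3 × 2 × 5 = 30
  Item 4: 5 × 5 × 5 = 125
  Item 5: 2 × 1 × 3 = 6
  Item 6: 3 × 3 × 4 = 36
  Item 7: 5 × 1 × 4 = 20
  Item 8: 5 × 3 × 3 = 45
  Item 9: 4 × 4 × 2 = 32
  Item 10: 5 × 4 × 4 = 80
  Item 11: 2 × 5 × 5 = 50
  Item 12: 4 × 1 × 3 = 12
RPN > 10: Item 3 (30), Item 4 (125), Item 6 (36), Item 7 (20), Item 8 (45), Item 9 (32), Item 10 (80), Item 11 (50), Item 12 (12).
Sum: 30 + 125 + 36 + 20 + 45 + 32 + 80 + 50 + 12 = 430.

430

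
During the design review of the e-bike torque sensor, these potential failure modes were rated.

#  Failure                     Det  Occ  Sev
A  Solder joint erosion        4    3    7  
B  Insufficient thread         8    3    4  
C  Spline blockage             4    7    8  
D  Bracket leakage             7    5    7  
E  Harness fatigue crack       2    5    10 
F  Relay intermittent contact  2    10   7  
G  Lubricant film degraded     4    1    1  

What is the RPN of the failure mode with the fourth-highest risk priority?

RPN = Severity × Occurrence × Detection:
  A: 7 × 3 × 4 = 84
  B: 4 × 3 × 8 = 96
  C: 8 × 7 × 4 = 224
  D: 7 × 5 × 7 = 245
  E: 10 × 5 × 2 = 100
  F: 7 × 10 × 2 = 140
  G: 1 × 1 × 4 = 4
Sorted descending: 245, 224, 140, 100, 96, 84, 4.
The fourth-highest RPN is 100 (E).

100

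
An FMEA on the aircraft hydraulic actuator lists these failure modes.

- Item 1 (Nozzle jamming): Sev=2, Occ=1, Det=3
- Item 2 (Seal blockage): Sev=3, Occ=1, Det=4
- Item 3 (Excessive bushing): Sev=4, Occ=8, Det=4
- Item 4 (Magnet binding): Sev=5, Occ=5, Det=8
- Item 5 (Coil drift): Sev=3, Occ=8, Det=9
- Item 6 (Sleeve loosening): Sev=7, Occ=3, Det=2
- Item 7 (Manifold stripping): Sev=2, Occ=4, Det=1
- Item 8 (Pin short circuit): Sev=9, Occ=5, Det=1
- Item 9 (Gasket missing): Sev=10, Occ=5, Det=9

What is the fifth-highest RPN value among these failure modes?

RPN = Severity × Occurrence × Detection:
  Item 1: 2 × 1 × 3 = 6
  Item 2: 3 × 1 × 4 = 12
  Item 3: 4 × 8 × 4 = 128
  Item 4: 5 × 5 × 8 = 200
  Item 5: 3 × 8 × 9 = 216
  Item 6: 7 × 3 × 2 = 42
  Item 7: 2 × 4 × 1 = 8
  Item 8: 9 × 5 × 1 = 45
  Item 9: 10 × 5 × 9 = 450
Sorted descending: 450, 216, 200, 128, 45, 42, 12, 8, 6.
The fifth-highest RPN is 45 (Item 8).

45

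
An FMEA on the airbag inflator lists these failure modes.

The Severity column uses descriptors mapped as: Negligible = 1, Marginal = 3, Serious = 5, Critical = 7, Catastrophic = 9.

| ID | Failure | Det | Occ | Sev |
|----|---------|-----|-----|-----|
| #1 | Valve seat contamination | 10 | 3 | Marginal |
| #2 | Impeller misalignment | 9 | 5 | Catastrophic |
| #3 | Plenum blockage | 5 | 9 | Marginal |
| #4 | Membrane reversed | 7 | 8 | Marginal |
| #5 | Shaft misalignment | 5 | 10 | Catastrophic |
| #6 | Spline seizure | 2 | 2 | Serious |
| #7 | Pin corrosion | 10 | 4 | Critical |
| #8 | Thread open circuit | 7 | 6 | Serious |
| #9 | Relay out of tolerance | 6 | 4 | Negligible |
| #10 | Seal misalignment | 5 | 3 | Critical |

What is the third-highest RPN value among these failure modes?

RPN = Severity × Occurrence × Detection:
  #1: 3 × 3 × 10 = 90
  #2: 9 × 5 × 9 = 405
  #3: 3 × 9 × 5 = 135
  #4: 3 × 8 × 7 = 168
  #5: 9 × 10 × 5 = 450
  #6: 5 × 2 × 2 = 20
  #7: 7 × 4 × 10 = 280
  #8: 5 × 6 × 7 = 210
  #9: 1 × 4 × 6 = 24
  #10: 7 × 3 × 5 = 105
Sorted descending: 450, 405, 280, 210, 168, 135, 105, 90, 24, 20.
The third-highest RPN is 280 (#7).

280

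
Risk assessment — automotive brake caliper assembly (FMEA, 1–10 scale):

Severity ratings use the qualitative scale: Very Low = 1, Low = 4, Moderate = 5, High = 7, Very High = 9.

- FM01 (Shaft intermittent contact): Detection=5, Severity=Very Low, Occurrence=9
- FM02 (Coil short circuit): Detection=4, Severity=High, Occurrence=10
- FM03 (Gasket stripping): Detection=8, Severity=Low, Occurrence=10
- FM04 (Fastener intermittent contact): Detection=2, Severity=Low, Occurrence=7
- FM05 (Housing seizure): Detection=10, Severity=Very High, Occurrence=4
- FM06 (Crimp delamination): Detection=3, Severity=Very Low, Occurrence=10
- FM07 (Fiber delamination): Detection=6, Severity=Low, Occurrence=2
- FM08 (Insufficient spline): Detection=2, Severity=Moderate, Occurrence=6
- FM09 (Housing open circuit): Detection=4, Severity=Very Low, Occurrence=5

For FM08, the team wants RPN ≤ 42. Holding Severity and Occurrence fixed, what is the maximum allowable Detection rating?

1

FM08: S=5, O=6, D=2 → current RPN = 60.
Fixed product = 30. Need 30 × D ≤ 42, so D ≤ 42/30 = 1.40.
Maximum integer Detection rating = 1 (gives RPN 30; D=2 would give 60 > 42).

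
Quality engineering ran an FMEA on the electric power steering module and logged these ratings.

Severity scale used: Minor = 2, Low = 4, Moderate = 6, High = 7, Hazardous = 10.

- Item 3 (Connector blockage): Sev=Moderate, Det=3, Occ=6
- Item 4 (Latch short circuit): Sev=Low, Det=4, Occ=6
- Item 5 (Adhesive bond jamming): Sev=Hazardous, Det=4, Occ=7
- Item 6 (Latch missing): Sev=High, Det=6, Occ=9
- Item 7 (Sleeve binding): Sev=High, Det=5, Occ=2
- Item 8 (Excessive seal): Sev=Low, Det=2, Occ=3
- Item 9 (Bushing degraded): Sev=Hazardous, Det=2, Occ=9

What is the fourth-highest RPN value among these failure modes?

108

RPN = Severity × Occurrence × Detection:
  Item 3: 6 × 6 × 3 = 108
  Item 4: 4 × 6 × 4 = 96
  Item 5: 10 × 7 × 4 = 280
  Item 6: 7 × 9 × 6 = 378
  Item 7: 7 × 2 × 5 = 70
  Item 8: 4 × 3 × 2 = 24
  Item 9: 10 × 9 × 2 = 180
Sorted descending: 378, 280, 180, 108, 96, 70, 24.
The fourth-highest RPN is 108 (Item 3).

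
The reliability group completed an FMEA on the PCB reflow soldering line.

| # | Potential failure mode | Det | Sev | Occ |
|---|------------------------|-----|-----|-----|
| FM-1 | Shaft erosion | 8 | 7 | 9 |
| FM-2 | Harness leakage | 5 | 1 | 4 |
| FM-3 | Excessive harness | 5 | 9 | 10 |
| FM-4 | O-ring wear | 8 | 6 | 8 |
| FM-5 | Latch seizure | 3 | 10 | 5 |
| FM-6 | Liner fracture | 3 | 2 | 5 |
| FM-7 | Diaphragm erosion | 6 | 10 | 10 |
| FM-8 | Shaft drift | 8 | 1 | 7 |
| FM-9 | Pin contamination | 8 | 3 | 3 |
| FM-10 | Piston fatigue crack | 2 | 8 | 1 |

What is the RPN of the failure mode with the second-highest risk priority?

504

RPN = Severity × Occurrence × Detection:
  FM-1: 7 × 9 × 8 = 504
  FM-2: 1 × 4 × 5 = 20
  FM-3: 9 × 10 × 5 = 450
  FM-4: 6 × 8 × 8 = 384
  FM-5: 10 × 5 × 3 = 150
  FM-6: 2 × 5 × 3 = 30
  FM-7: 10 × 10 × 6 = 600
  FM-8: 1 × 7 × 8 = 56
  FM-9: 3 × 3 × 8 = 72
  FM-10: 8 × 1 × 2 = 16
Sorted descending: 600, 504, 450, 384, 150, 72, 56, 30, 20, 16.
The second-highest RPN is 504 (FM-1).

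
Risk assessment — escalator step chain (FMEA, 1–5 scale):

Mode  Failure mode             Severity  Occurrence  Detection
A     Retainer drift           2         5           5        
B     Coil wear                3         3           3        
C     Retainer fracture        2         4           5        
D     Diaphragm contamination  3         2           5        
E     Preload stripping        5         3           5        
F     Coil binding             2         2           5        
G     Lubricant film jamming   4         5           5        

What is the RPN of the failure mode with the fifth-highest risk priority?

30

RPN = Severity × Occurrence × Detection:
  A: 2 × 5 × 5 = 50
  B: 3 × 3 × 3 = 27
  C: 2 × 4 × 5 = 40
  D: 3 × 2 × 5 = 30
  E: 5 × 3 × 5 = 75
  F: 2 × 2 × 5 = 20
  G: 4 × 5 × 5 = 100
Sorted descending: 100, 75, 50, 40, 30, 27, 20.
The fifth-highest RPN is 30 (D).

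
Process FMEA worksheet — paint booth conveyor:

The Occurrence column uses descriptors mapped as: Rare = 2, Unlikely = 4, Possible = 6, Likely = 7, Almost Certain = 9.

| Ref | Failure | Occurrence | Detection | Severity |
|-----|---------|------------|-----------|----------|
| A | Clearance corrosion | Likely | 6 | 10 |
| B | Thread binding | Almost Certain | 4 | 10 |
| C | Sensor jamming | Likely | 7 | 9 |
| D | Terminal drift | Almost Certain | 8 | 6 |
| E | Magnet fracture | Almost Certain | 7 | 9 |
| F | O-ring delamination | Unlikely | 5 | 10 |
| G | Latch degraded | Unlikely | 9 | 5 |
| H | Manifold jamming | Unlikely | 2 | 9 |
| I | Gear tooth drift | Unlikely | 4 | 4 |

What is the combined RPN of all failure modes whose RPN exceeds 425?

RPN = Severity × Occurrence × Detection:
  A: 10 × 7 × 6 = 420
  B: 10 × 9 × 4 = 360
  C: 9 × 7 × 7 = 441
  D: 6 × 9 × 8 = 432
  E: 9 × 9 × 7 = 567
  F: 10 × 4 × 5 = 200
  G: 5 × 4 × 9 = 180
  H: 9 × 4 × 2 = 72
  I: 4 × 4 × 4 = 64
RPN > 425: C (441), D (432), E (567).
Sum: 441 + 432 + 567 = 1440.

1440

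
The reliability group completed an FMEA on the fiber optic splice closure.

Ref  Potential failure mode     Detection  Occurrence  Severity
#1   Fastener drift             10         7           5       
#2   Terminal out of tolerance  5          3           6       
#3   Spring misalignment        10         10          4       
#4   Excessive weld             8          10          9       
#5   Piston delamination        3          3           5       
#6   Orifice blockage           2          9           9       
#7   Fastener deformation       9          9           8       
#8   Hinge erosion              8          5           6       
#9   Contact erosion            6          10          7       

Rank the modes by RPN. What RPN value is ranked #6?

240

RPN = Severity × Occurrence × Detection:
  #1: 5 × 7 × 10 = 350
  #2: 6 × 3 × 5 = 90
  #3: 4 × 10 × 10 = 400
  #4: 9 × 10 × 8 = 720
  #5: 5 × 3 × 3 = 45
  #6: 9 × 9 × 2 = 162
  #7: 8 × 9 × 9 = 648
  #8: 6 × 5 × 8 = 240
  #9: 7 × 10 × 6 = 420
Sorted descending: 720, 648, 420, 400, 350, 240, 162, 90, 45.
The sixth-highest RPN is 240 (#8).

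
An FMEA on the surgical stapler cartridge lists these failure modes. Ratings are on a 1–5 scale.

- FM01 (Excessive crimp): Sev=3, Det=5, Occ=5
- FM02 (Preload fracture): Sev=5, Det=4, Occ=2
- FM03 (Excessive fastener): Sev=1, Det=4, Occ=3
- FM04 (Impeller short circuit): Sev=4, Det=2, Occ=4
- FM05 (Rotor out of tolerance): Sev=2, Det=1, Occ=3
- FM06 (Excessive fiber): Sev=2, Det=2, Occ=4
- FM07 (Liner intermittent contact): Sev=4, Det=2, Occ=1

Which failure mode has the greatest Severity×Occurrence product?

Criticality = Severity × Occurrence:
  FM01: 3 × 5 = 15
  FM02: 5 × 2 = 10
  FM03: 1 × 3 = 3
  FM04: 4 × 4 = 16
  FM05: 2 × 3 = 6
  FM06: 2 × 4 = 8
  FM07: 4 × 1 = 4
Highest criticality is 16 → FM04.

FM04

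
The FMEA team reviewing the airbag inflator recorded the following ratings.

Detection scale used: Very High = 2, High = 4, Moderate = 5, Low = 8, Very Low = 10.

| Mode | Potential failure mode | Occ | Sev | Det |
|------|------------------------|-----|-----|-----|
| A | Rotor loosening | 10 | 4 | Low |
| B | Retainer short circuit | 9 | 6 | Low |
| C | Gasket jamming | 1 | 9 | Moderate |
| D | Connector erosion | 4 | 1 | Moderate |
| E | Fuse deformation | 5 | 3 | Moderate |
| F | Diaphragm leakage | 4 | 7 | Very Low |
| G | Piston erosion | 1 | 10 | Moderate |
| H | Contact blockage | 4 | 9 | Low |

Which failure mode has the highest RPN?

B

RPN = Severity × Occurrence × Detection:
  A: 4 × 10 × 8 = 320
  B: 6 × 9 × 8 = 432
  C: 9 × 1 × 5 = 45
  D: 1 × 4 × 5 = 20
  E: 3 × 5 × 5 = 75
  F: 7 × 4 × 10 = 280
  G: 10 × 1 × 5 = 50
  H: 9 × 4 × 8 = 288
Highest RPN is 432 → B.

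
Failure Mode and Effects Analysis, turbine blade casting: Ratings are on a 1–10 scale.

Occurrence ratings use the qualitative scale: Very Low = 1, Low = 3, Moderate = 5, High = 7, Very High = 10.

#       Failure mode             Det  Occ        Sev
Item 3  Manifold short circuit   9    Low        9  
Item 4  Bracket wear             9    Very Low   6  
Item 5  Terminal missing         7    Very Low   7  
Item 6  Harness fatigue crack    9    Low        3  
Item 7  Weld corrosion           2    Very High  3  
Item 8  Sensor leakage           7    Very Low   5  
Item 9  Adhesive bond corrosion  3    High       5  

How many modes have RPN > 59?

RPN = Severity × Occurrence × Detection:
  Item 3: 9 × 3 × 9 = 243
  Item 4: 6 × 1 × 9 = 54
  Item 5: 7 × 1 × 7 = 49
  Item 6: 3 × 3 × 9 = 81
  Item 7: 3 × 10 × 2 = 60
  Item 8: 5 × 1 × 7 = 35
  Item 9: 5 × 7 × 3 = 105
Modes with RPN > 59: Item 3 (243), Item 6 (81), Item 7 (60), Item 9 (105) → 4.

4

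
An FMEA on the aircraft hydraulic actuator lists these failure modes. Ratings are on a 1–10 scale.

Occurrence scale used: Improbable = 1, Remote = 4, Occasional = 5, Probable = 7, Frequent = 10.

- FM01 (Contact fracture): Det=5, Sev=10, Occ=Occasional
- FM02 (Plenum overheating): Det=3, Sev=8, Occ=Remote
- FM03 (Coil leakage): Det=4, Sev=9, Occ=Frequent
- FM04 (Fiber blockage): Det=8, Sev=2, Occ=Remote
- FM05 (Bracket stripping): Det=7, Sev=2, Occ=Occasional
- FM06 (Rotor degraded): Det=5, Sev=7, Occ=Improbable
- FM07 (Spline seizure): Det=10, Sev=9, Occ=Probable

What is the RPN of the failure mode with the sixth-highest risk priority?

RPN = Severity × Occurrence × Detection:
  FM01: 10 × 5 × 5 = 250
  FM02: 8 × 4 × 3 = 96
  FM03: 9 × 10 × 4 = 360
  FM04: 2 × 4 × 8 = 64
  FM05: 2 × 5 × 7 = 70
  FM06: 7 × 1 × 5 = 35
  FM07: 9 × 7 × 10 = 630
Sorted descending: 630, 360, 250, 96, 70, 64, 35.
The sixth-highest RPN is 64 (FM04).

64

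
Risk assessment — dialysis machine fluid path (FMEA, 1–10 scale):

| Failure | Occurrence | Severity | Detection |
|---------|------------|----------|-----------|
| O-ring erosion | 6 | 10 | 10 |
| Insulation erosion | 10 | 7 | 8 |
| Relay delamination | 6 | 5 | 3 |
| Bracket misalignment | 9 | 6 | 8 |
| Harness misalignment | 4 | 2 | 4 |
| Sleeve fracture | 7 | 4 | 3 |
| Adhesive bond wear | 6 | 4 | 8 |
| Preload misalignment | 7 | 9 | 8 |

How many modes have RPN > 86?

RPN = Severity × Occurrence × Detection:
  O-ring erosion: 10 × 6 × 10 = 600
  Insulation erosion: 7 × 10 × 8 = 560
  Relay delamination: 5 × 6 × 3 = 90
  Bracket misalignment: 6 × 9 × 8 = 432
  Harness misalignment: 2 × 4 × 4 = 32
  Sleeve fracture: 4 × 7 × 3 = 84
  Adhesive bond wear: 4 × 6 × 8 = 192
  Preload misalignment: 9 × 7 × 8 = 504
Modes with RPN > 86: O-ring erosion (600), Insulation erosion (560), Relay delamination (90), Bracket misalignment (432), Adhesive bond wear (192), Preload misalignment (504) → 6.

6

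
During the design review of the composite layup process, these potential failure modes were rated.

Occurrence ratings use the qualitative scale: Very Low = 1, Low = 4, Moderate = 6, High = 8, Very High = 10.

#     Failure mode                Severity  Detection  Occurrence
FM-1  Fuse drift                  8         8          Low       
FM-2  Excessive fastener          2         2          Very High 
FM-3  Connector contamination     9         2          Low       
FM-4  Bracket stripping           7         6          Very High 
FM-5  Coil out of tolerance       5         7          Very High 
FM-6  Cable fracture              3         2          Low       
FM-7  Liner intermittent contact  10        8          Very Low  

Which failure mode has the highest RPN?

RPN = Severity × Occurrence × Detection:
  FM-1: 8 × 4 × 8 = 256
  FM-2: 2 × 10 × 2 = 40
  FM-3: 9 × 4 × 2 = 72
  FM-4: 7 × 10 × 6 = 420
  FM-5: 5 × 10 × 7 = 350
  FM-6: 3 × 4 × 2 = 24
  FM-7: 10 × 1 × 8 = 80
Highest RPN is 420 → FM-4.

FM-4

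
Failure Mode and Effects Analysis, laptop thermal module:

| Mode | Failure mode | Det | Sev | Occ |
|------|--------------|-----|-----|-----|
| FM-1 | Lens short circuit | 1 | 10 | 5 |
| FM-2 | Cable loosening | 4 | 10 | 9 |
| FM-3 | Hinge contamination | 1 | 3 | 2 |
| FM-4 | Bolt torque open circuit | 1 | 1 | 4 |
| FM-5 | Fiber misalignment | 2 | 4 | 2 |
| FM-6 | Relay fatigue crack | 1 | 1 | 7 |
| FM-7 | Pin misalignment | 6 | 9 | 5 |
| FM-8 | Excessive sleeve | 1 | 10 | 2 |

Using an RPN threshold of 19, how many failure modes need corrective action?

4

RPN = Severity × Occurrence × Detection:
  FM-1: 10 × 5 × 1 = 50
  FM-2: 10 × 9 × 4 = 360
  FM-3: 3 × 2 × 1 = 6
  FM-4: 1 × 4 × 1 = 4
  FM-5: 4 × 2 × 2 = 16
  FM-6: 1 × 7 × 1 = 7
  FM-7: 9 × 5 × 6 = 270
  FM-8: 10 × 2 × 1 = 20
Modes with RPN ≥ 19: FM-1 (50), FM-2 (360), FM-7 (270), FM-8 (20) → 4.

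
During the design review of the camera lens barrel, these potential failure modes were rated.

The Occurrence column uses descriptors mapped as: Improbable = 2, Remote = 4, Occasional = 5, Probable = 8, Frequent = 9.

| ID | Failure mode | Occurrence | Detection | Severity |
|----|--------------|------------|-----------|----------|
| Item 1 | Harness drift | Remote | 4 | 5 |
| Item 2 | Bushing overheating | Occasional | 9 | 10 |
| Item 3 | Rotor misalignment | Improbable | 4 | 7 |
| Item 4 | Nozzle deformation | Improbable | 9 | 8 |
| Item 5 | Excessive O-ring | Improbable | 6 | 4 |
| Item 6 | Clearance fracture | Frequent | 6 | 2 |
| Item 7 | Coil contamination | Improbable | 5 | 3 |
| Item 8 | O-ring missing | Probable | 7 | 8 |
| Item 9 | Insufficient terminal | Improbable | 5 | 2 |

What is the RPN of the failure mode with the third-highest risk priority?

RPN = Severity × Occurrence × Detection:
  Item 1: 5 × 4 × 4 = 80
  Item 2: 10 × 5 × 9 = 450
  Item 3: 7 × 2 × 4 = 56
  Item 4: 8 × 2 × 9 = 144
  Item 5: 4 × 2 × 6 = 48
  Item 6: 2 × 9 × 6 = 108
  Item 7: 3 × 2 × 5 = 30
  Item 8: 8 × 8 × 7 = 448
  Item 9: 2 × 2 × 5 = 20
Sorted descending: 450, 448, 144, 108, 80, 56, 48, 30, 20.
The third-highest RPN is 144 (Item 4).

144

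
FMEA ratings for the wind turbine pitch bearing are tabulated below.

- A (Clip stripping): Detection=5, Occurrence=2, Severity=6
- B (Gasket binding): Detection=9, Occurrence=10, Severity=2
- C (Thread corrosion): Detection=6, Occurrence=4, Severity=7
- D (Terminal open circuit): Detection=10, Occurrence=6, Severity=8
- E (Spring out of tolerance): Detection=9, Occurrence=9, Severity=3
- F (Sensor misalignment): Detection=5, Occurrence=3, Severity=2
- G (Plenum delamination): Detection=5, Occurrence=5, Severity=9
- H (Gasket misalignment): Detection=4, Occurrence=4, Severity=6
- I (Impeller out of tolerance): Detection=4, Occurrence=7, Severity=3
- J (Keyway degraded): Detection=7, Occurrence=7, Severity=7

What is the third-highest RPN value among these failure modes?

RPN = Severity × Occurrence × Detection:
  A: 6 × 2 × 5 = 60
  B: 2 × 10 × 9 = 180
  C: 7 × 4 × 6 = 168
  D: 8 × 6 × 10 = 480
  E: 3 × 9 × 9 = 243
  F: 2 × 3 × 5 = 30
  G: 9 × 5 × 5 = 225
  H: 6 × 4 × 4 = 96
  I: 3 × 7 × 4 = 84
  J: 7 × 7 × 7 = 343
Sorted descending: 480, 343, 243, 225, 180, 168, 96, 84, 60, 30.
The third-highest RPN is 243 (E).

243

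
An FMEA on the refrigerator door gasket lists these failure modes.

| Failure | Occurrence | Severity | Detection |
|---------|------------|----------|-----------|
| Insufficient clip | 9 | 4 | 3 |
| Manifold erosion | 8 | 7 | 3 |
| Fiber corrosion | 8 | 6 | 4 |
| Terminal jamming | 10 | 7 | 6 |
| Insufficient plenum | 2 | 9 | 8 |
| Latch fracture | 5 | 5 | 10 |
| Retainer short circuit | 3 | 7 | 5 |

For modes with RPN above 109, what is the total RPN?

1174

RPN = Severity × Occurrence × Detection:
  Insufficient clip: 4 × 9 × 3 = 108
  Manifold erosion: 7 × 8 × 3 = 168
  Fiber corrosion: 6 × 8 × 4 = 192
  Terminal jamming: 7 × 10 × 6 = 420
  Insufficient plenum: 9 × 2 × 8 = 144
  Latch fracture: 5 × 5 × 10 = 250
  Retainer short circuit: 7 × 3 × 5 = 105
RPN > 109: Manifold erosion (168), Fiber corrosion (192), Terminal jamming (420), Insufficient plenum (144), Latch fracture (250).
Sum: 168 + 192 + 420 + 144 + 250 = 1174.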